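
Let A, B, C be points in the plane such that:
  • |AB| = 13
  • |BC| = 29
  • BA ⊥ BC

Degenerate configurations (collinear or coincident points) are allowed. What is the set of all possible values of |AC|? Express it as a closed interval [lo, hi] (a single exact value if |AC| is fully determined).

|AC| = √(1010)  (≈ 31.7805)

|AB| ∈ {13}
|BC| ∈ {29}
|AC| ∈ {√(1010)}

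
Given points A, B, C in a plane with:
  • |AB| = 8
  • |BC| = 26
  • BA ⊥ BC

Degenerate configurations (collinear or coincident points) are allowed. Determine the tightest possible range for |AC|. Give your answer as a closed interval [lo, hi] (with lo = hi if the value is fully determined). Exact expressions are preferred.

|AB| ∈ {8}
|BC| ∈ {26}
|AC| ∈ {2·√(185)}

|AC| = 2·√(185)  (≈ 27.2029)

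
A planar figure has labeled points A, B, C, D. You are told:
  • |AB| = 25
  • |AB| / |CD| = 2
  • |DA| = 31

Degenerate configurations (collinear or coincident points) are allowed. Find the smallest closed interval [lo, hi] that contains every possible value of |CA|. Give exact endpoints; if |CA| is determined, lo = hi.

|CA| ∈ [37/2, 87/2]  (≈ [18.5000, 43.5000])

|AB| ∈ {25}
|AD| ∈ {31}
|CD| ∈ {25/2}
|BD| ∈ [6, 56]
|AC| ∈ [37/2, 87/2]
|BC| ∈ [0, 137/2]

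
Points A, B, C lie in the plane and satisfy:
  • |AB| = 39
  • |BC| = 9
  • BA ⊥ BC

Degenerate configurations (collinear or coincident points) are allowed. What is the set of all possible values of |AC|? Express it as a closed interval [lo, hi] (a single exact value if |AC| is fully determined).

|AC| = 3·√(178)  (≈ 40.0250)

|AB| ∈ {39}
|BC| ∈ {9}
|AC| ∈ {3·√(178)}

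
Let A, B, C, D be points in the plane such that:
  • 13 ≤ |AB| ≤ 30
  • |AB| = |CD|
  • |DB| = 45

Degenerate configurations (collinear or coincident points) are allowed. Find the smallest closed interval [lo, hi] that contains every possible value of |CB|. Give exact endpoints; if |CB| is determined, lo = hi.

|AB| ∈ [13, 30]
|BD| ∈ {45}
|CD| ∈ [13, 30]
|AD| ∈ [15, 75]
|BC| ∈ [15, 75]
|AC| ∈ [0, 105]

|CB| ∈ [15, 75]  (≈ [15.0000, 75.0000])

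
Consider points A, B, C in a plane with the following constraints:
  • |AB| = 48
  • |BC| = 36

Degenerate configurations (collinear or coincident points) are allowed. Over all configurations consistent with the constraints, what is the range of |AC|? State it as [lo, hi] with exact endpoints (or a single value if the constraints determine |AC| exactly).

|AC| ∈ [12, 84]  (≈ [12.0000, 84.0000])

|AB| ∈ {48}
|BC| ∈ {36}
|AC| ∈ [12, 84]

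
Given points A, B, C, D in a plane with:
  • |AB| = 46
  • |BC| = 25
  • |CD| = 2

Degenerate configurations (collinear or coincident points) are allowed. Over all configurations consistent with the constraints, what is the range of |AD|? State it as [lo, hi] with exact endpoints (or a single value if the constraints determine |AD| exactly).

|AB| ∈ {46}
|BC| ∈ {25}
|CD| ∈ {2}
|AC| ∈ [21, 71]
|BD| ∈ [23, 27]
|AD| ∈ [19, 73]

|AD| ∈ [19, 73]  (≈ [19.0000, 73.0000])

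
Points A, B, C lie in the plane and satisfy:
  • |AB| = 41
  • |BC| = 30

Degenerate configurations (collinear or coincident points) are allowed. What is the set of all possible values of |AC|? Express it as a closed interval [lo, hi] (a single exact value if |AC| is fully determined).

|AC| ∈ [11, 71]  (≈ [11.0000, 71.0000])

|AB| ∈ {41}
|BC| ∈ {30}
|AC| ∈ [11, 71]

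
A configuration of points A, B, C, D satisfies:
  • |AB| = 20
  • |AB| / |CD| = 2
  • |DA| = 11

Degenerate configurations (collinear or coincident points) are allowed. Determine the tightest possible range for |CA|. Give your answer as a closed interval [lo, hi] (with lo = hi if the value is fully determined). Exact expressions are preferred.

|AB| ∈ {20}
|AD| ∈ {11}
|CD| ∈ {10}
|BD| ∈ [9, 31]
|AC| ∈ [1, 21]
|BC| ∈ [0, 41]

|CA| ∈ [1, 21]  (≈ [1.0000, 21.0000])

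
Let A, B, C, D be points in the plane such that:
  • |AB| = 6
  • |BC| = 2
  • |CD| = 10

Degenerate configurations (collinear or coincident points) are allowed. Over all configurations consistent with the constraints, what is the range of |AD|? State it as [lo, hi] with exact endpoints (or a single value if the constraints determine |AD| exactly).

|AD| ∈ [2, 18]  (≈ [2.0000, 18.0000])

|AB| ∈ {6}
|BC| ∈ {2}
|CD| ∈ {10}
|AC| ∈ [4, 8]
|BD| ∈ [8, 12]
|AD| ∈ [2, 18]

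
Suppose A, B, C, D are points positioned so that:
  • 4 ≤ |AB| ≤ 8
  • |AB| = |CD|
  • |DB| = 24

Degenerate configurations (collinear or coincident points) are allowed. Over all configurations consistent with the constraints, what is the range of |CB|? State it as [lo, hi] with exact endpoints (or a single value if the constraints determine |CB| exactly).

|CB| ∈ [16, 32]  (≈ [16.0000, 32.0000])

|AB| ∈ [4, 8]
|BD| ∈ {24}
|CD| ∈ [4, 8]
|AD| ∈ [16, 32]
|BC| ∈ [16, 32]
|AC| ∈ [8, 40]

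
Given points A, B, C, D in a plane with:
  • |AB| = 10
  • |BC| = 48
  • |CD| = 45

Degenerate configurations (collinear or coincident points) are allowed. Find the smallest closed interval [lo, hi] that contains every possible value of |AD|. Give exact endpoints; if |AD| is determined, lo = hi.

|AB| ∈ {10}
|BC| ∈ {48}
|CD| ∈ {45}
|AC| ∈ [38, 58]
|BD| ∈ [3, 93]
|AD| ∈ [0, 103]

|AD| ∈ [0, 103]  (≈ [0.0000, 103.0000])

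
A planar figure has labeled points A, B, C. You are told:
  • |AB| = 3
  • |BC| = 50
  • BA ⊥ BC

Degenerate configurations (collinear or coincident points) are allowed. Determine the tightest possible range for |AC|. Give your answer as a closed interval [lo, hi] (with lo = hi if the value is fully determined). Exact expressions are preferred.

|AB| ∈ {3}
|BC| ∈ {50}
|AC| ∈ {√(2509)}

|AC| = √(2509)  (≈ 50.0899)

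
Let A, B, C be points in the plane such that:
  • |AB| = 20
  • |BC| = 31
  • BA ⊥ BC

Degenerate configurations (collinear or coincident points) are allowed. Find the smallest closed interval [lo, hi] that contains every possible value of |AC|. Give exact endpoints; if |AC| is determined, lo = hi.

|AC| = √(1361)  (≈ 36.8917)

|AB| ∈ {20}
|BC| ∈ {31}
|AC| ∈ {√(1361)}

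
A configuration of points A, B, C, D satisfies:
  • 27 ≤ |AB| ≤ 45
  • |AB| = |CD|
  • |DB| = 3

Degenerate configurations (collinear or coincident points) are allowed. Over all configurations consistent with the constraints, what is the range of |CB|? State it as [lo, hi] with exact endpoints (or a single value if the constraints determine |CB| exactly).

|CB| ∈ [24, 48]  (≈ [24.0000, 48.0000])

|AB| ∈ [27, 45]
|BD| ∈ {3}
|CD| ∈ [27, 45]
|AD| ∈ [24, 48]
|BC| ∈ [24, 48]
|AC| ∈ [0, 93]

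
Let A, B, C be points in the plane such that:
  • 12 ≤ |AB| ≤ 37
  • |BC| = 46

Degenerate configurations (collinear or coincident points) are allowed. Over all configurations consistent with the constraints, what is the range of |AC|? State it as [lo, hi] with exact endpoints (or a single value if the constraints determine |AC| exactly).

|AC| ∈ [9, 83]  (≈ [9.0000, 83.0000])

|AB| ∈ [12, 37]
|BC| ∈ {46}
|AC| ∈ [9, 83]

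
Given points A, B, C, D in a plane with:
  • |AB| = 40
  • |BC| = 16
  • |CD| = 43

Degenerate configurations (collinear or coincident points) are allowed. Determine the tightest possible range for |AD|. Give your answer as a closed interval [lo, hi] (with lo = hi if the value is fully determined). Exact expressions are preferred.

|AD| ∈ [0, 99]  (≈ [0.0000, 99.0000])

|AB| ∈ {40}
|BC| ∈ {16}
|CD| ∈ {43}
|AC| ∈ [24, 56]
|BD| ∈ [27, 59]
|AD| ∈ [0, 99]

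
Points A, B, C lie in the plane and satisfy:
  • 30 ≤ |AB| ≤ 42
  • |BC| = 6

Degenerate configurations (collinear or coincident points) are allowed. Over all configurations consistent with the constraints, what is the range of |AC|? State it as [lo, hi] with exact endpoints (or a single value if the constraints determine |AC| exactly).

|AC| ∈ [24, 48]  (≈ [24.0000, 48.0000])

|AB| ∈ [30, 42]
|BC| ∈ {6}
|AC| ∈ [24, 48]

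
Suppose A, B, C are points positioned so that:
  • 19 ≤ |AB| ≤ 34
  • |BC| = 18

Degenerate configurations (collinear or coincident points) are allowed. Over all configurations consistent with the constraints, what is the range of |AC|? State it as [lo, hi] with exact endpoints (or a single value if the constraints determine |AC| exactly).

|AC| ∈ [1, 52]  (≈ [1.0000, 52.0000])

|AB| ∈ [19, 34]
|BC| ∈ {18}
|AC| ∈ [1, 52]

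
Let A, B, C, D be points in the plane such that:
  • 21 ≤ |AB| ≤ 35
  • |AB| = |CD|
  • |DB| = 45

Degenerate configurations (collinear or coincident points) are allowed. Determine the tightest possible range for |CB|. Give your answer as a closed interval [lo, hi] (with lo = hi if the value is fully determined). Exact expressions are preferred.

|CB| ∈ [10, 80]  (≈ [10.0000, 80.0000])

|AB| ∈ [21, 35]
|BD| ∈ {45}
|CD| ∈ [21, 35]
|AD| ∈ [10, 80]
|BC| ∈ [10, 80]
|AC| ∈ [0, 115]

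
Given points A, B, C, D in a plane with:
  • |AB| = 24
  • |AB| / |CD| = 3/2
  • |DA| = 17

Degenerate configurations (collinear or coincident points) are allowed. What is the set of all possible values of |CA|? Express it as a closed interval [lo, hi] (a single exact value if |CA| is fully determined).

|AB| ∈ {24}
|AD| ∈ {17}
|CD| ∈ {16}
|BD| ∈ [7, 41]
|AC| ∈ [1, 33]
|BC| ∈ [0, 57]

|CA| ∈ [1, 33]  (≈ [1.0000, 33.0000])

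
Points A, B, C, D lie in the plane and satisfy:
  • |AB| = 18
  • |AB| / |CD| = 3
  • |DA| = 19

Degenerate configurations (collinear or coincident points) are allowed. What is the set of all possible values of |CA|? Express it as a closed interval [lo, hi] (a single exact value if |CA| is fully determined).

|AB| ∈ {18}
|AD| ∈ {19}
|CD| ∈ {6}
|BD| ∈ [1, 37]
|AC| ∈ [13, 25]
|BC| ∈ [0, 43]

|CA| ∈ [13, 25]  (≈ [13.0000, 25.0000])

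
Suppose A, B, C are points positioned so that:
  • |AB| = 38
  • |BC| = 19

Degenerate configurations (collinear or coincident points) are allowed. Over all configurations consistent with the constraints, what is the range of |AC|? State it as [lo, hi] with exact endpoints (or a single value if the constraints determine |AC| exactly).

|AC| ∈ [19, 57]  (≈ [19.0000, 57.0000])

|AB| ∈ {38}
|BC| ∈ {19}
|AC| ∈ [19, 57]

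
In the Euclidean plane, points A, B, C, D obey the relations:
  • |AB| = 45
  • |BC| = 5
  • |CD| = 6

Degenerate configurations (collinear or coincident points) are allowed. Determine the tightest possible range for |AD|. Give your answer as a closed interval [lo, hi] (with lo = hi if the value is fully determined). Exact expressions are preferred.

|AB| ∈ {45}
|BC| ∈ {5}
|CD| ∈ {6}
|AC| ∈ [40, 50]
|BD| ∈ [1, 11]
|AD| ∈ [34, 56]

|AD| ∈ [34, 56]  (≈ [34.0000, 56.0000])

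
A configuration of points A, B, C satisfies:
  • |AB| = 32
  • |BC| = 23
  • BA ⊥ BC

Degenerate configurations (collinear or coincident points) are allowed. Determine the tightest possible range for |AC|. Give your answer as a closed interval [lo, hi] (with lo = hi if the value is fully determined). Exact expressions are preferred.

|AC| = √(1553)  (≈ 39.4081)

|AB| ∈ {32}
|BC| ∈ {23}
|AC| ∈ {√(1553)}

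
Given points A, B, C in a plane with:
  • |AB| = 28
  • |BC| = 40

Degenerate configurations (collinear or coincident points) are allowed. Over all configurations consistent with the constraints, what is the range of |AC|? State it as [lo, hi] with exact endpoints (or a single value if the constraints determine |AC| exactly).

|AB| ∈ {28}
|BC| ∈ {40}
|AC| ∈ [12, 68]

|AC| ∈ [12, 68]  (≈ [12.0000, 68.0000])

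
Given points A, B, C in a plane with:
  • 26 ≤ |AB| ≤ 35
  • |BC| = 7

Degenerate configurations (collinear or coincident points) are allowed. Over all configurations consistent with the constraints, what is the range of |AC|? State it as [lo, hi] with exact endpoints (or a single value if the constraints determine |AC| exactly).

|AB| ∈ [26, 35]
|BC| ∈ {7}
|AC| ∈ [19, 42]

|AC| ∈ [19, 42]  (≈ [19.0000, 42.0000])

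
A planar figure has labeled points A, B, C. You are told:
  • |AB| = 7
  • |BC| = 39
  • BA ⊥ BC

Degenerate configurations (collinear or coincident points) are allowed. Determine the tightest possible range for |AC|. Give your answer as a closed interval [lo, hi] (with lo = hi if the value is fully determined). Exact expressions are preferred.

|AC| = √(1570)  (≈ 39.6232)

|AB| ∈ {7}
|BC| ∈ {39}
|AC| ∈ {√(1570)}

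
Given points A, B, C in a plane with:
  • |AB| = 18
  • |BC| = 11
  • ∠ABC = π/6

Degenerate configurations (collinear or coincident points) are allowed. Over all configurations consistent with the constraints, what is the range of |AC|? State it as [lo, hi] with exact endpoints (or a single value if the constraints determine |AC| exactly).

|AB| ∈ {18}
|BC| ∈ {11}
|AC| ∈ {√(445 - 198·√(3))}

|AC| = √(445 - 198·√(3))  (≈ 10.1022)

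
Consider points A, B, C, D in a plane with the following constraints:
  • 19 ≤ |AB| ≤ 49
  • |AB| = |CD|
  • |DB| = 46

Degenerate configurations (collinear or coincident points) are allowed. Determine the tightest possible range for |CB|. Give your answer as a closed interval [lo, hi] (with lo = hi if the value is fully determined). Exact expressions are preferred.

|CB| ∈ [0, 95]  (≈ [0.0000, 95.0000])

|AB| ∈ [19, 49]
|BD| ∈ {46}
|CD| ∈ [19, 49]
|AD| ∈ [0, 95]
|BC| ∈ [0, 95]
|AC| ∈ [0, 144]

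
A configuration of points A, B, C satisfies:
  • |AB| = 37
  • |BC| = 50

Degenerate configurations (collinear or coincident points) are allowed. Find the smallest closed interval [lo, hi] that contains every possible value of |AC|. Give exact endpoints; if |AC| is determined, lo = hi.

|AB| ∈ {37}
|BC| ∈ {50}
|AC| ∈ [13, 87]

|AC| ∈ [13, 87]  (≈ [13.0000, 87.0000])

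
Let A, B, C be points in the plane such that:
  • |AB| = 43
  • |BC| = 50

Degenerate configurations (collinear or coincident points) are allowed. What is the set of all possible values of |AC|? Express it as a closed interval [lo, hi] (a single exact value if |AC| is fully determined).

|AC| ∈ [7, 93]  (≈ [7.0000, 93.0000])

|AB| ∈ {43}
|BC| ∈ {50}
|AC| ∈ [7, 93]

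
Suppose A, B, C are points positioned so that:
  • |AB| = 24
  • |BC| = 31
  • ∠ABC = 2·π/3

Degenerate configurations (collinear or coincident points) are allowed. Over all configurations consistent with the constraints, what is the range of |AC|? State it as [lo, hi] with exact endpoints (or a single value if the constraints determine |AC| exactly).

|AC| = √(2281)  (≈ 47.7598)

|AB| ∈ {24}
|BC| ∈ {31}
|AC| ∈ {√(2281)}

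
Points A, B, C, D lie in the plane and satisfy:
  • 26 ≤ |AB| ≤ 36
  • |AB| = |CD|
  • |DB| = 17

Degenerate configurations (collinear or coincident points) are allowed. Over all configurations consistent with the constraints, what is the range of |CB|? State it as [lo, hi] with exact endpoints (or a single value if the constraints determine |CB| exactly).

|AB| ∈ [26, 36]
|BD| ∈ {17}
|CD| ∈ [26, 36]
|AD| ∈ [9, 53]
|BC| ∈ [9, 53]
|AC| ∈ [0, 89]

|CB| ∈ [9, 53]  (≈ [9.0000, 53.0000])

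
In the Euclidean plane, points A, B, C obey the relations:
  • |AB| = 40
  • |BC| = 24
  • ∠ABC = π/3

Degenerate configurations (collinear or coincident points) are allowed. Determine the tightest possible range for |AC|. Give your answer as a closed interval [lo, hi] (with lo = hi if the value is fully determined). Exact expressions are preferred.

|AB| ∈ {40}
|BC| ∈ {24}
|AC| ∈ {8·√(19)}

|AC| = 8·√(19)  (≈ 34.8712)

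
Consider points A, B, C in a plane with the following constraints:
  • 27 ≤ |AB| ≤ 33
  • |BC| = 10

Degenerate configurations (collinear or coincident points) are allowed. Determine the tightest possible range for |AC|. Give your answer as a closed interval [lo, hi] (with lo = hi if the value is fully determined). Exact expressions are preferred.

|AC| ∈ [17, 43]  (≈ [17.0000, 43.0000])

|AB| ∈ [27, 33]
|BC| ∈ {10}
|AC| ∈ [17, 43]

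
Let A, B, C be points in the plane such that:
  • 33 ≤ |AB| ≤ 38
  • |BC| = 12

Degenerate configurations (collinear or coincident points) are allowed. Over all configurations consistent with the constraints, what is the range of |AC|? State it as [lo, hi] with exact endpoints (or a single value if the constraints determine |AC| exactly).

|AC| ∈ [21, 50]  (≈ [21.0000, 50.0000])

|AB| ∈ [33, 38]
|BC| ∈ {12}
|AC| ∈ [21, 50]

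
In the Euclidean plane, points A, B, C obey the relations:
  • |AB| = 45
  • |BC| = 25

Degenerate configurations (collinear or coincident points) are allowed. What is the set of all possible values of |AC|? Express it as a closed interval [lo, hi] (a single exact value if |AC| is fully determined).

|AB| ∈ {45}
|BC| ∈ {25}
|AC| ∈ [20, 70]

|AC| ∈ [20, 70]  (≈ [20.0000, 70.0000])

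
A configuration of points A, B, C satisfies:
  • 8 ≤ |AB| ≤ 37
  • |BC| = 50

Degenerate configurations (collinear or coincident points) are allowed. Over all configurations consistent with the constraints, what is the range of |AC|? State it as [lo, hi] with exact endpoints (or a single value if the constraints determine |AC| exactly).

|AB| ∈ [8, 37]
|BC| ∈ {50}
|AC| ∈ [13, 87]

|AC| ∈ [13, 87]  (≈ [13.0000, 87.0000])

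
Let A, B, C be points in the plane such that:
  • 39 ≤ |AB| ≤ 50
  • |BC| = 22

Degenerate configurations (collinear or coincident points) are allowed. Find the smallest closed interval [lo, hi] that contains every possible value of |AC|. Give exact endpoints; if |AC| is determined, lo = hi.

|AB| ∈ [39, 50]
|BC| ∈ {22}
|AC| ∈ [17, 72]

|AC| ∈ [17, 72]  (≈ [17.0000, 72.0000])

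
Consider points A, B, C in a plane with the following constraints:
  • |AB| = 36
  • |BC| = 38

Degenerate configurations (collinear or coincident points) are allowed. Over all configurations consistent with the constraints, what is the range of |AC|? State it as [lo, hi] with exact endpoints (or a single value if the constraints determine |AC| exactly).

|AB| ∈ {36}
|BC| ∈ {38}
|AC| ∈ [2, 74]

|AC| ∈ [2, 74]  (≈ [2.0000, 74.0000])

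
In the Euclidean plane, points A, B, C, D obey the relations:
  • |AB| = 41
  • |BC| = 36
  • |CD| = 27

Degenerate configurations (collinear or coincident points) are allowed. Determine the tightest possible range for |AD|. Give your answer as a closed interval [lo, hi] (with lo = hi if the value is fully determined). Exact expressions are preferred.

|AB| ∈ {41}
|BC| ∈ {36}
|CD| ∈ {27}
|AC| ∈ [5, 77]
|BD| ∈ [9, 63]
|AD| ∈ [0, 104]

|AD| ∈ [0, 104]  (≈ [0.0000, 104.0000])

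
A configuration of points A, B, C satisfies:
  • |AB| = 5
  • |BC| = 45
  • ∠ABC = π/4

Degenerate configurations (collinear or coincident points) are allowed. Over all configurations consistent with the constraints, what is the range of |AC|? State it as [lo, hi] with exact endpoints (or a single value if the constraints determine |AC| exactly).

|AC| = 5·√(82 - 9·√(2))  (≈ 41.6149)

|AB| ∈ {5}
|BC| ∈ {45}
|AC| ∈ {5·√(82 - 9·√(2))}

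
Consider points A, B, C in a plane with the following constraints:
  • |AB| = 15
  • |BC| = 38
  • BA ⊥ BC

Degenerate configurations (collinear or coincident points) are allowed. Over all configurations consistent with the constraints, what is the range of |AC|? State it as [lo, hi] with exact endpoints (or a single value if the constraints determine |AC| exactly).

|AB| ∈ {15}
|BC| ∈ {38}
|AC| ∈ {√(1669)}

|AC| = √(1669)  (≈ 40.8534)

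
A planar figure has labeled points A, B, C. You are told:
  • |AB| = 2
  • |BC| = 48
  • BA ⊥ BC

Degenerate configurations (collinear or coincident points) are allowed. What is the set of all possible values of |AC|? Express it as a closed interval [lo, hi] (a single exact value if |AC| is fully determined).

|AB| ∈ {2}
|BC| ∈ {48}
|AC| ∈ {2·√(577)}

|AC| = 2·√(577)  (≈ 48.0416)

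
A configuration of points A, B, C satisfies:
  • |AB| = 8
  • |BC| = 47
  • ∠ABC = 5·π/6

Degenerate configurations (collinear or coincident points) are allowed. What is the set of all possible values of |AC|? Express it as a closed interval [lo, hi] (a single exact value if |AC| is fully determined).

|AB| ∈ {8}
|BC| ∈ {47}
|AC| ∈ {√(376·√(3) + 2273)}

|AC| = √(376·√(3) + 2273)  (≈ 54.0763)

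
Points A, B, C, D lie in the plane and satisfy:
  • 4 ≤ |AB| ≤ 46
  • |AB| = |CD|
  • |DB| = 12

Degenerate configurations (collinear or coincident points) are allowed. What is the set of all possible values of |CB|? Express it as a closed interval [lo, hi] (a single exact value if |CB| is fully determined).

|AB| ∈ [4, 46]
|BD| ∈ {12}
|CD| ∈ [4, 46]
|AD| ∈ [0, 58]
|BC| ∈ [0, 58]
|AC| ∈ [0, 104]

|CB| ∈ [0, 58]  (≈ [0.0000, 58.0000])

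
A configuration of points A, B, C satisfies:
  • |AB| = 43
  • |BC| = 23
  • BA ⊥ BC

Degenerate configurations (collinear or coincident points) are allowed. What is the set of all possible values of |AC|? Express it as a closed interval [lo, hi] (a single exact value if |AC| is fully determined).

|AC| = √(2378)  (≈ 48.7647)

|AB| ∈ {43}
|BC| ∈ {23}
|AC| ∈ {√(2378)}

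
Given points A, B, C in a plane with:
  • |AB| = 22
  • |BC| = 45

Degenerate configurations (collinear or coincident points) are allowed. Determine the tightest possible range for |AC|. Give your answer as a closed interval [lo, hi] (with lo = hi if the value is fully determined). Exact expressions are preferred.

|AC| ∈ [23, 67]  (≈ [23.0000, 67.0000])

|AB| ∈ {22}
|BC| ∈ {45}
|AC| ∈ [23, 67]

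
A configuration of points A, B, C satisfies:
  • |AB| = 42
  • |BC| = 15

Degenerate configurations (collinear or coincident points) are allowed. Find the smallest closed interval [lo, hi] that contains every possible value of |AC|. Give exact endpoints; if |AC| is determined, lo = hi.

|AB| ∈ {42}
|BC| ∈ {15}
|AC| ∈ [27, 57]

|AC| ∈ [27, 57]  (≈ [27.0000, 57.0000])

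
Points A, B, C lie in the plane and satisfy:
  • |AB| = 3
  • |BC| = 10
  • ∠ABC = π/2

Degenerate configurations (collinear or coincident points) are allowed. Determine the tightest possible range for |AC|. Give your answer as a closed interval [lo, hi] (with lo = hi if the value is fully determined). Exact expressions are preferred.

|AB| ∈ {3}
|BC| ∈ {10}
|AC| ∈ {√(109)}

|AC| = √(109)  (≈ 10.4403)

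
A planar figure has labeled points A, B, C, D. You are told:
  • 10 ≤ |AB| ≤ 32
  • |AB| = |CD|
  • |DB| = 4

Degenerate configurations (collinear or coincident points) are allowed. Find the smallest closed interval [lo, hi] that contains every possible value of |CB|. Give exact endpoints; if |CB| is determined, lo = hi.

|CB| ∈ [6, 36]  (≈ [6.0000, 36.0000])

|AB| ∈ [10, 32]
|BD| ∈ {4}
|CD| ∈ [10, 32]
|AD| ∈ [6, 36]
|BC| ∈ [6, 36]
|AC| ∈ [0, 68]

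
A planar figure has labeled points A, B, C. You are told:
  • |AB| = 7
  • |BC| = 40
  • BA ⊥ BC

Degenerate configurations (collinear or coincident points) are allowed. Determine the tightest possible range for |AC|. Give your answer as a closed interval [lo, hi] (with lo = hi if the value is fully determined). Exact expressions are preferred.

|AC| = √(1649)  (≈ 40.6079)

|AB| ∈ {7}
|BC| ∈ {40}
|AC| ∈ {√(1649)}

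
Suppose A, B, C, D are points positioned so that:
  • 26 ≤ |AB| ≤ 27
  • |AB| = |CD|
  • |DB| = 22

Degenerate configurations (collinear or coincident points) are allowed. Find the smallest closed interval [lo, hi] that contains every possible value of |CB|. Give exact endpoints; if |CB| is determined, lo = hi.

|CB| ∈ [4, 49]  (≈ [4.0000, 49.0000])

|AB| ∈ [26, 27]
|BD| ∈ {22}
|CD| ∈ [26, 27]
|AD| ∈ [4, 49]
|BC| ∈ [4, 49]
|AC| ∈ [0, 76]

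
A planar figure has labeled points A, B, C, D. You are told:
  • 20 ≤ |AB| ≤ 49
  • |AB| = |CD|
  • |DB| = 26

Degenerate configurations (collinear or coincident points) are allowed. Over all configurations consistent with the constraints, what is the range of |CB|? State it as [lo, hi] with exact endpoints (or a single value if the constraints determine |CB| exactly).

|AB| ∈ [20, 49]
|BD| ∈ {26}
|CD| ∈ [20, 49]
|AD| ∈ [0, 75]
|BC| ∈ [0, 75]
|AC| ∈ [0, 124]

|CB| ∈ [0, 75]  (≈ [0.0000, 75.0000])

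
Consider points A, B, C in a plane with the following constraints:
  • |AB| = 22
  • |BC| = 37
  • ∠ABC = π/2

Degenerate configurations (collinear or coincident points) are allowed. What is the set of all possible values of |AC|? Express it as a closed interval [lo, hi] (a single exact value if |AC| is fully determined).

|AB| ∈ {22}
|BC| ∈ {37}
|AC| ∈ {√(1853)}

|AC| = √(1853)  (≈ 43.0465)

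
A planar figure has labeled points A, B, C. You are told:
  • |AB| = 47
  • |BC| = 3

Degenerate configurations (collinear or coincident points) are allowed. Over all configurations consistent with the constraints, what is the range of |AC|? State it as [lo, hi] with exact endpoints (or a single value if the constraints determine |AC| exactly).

|AC| ∈ [44, 50]  (≈ [44.0000, 50.0000])

|AB| ∈ {47}
|BC| ∈ {3}
|AC| ∈ [44, 50]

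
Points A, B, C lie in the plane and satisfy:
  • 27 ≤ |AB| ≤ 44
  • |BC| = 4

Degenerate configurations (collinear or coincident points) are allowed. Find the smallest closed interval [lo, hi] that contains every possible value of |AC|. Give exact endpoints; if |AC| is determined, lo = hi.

|AC| ∈ [23, 48]  (≈ [23.0000, 48.0000])

|AB| ∈ [27, 44]
|BC| ∈ {4}
|AC| ∈ [23, 48]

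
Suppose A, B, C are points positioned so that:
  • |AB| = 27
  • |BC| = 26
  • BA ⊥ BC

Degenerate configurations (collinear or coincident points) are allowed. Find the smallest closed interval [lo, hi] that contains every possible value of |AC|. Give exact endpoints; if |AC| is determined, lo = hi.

|AB| ∈ {27}
|BC| ∈ {26}
|AC| ∈ {√(1405)}

|AC| = √(1405)  (≈ 37.4833)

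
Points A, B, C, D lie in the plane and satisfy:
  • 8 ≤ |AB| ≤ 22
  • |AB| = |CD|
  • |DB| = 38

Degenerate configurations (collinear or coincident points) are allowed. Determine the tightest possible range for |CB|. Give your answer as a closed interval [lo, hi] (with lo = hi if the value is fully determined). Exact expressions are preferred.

|AB| ∈ [8, 22]
|BD| ∈ {38}
|CD| ∈ [8, 22]
|AD| ∈ [16, 60]
|BC| ∈ [16, 60]
|AC| ∈ [0, 82]

|CB| ∈ [16, 60]  (≈ [16.0000, 60.0000])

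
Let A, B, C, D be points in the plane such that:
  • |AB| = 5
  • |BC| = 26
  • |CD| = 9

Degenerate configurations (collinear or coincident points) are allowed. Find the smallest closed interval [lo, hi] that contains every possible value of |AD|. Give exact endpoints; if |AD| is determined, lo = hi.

|AD| ∈ [12, 40]  (≈ [12.0000, 40.0000])

|AB| ∈ {5}
|BC| ∈ {26}
|CD| ∈ {9}
|AC| ∈ [21, 31]
|BD| ∈ [17, 35]
|AD| ∈ [12, 40]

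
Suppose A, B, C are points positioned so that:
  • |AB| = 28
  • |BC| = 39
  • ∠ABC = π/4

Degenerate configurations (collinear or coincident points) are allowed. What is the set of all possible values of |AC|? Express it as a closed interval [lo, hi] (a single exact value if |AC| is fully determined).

|AC| = √(2305 - 1092·√(2))  (≈ 27.5804)

|AB| ∈ {28}
|BC| ∈ {39}
|AC| ∈ {√(2305 - 1092·√(2))}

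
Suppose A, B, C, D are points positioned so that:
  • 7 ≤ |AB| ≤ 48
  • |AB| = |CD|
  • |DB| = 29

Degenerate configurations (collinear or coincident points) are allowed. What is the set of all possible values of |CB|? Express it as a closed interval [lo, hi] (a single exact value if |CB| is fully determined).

|CB| ∈ [0, 77]  (≈ [0.0000, 77.0000])

|AB| ∈ [7, 48]
|BD| ∈ {29}
|CD| ∈ [7, 48]
|AD| ∈ [0, 77]
|BC| ∈ [0, 77]
|AC| ∈ [0, 125]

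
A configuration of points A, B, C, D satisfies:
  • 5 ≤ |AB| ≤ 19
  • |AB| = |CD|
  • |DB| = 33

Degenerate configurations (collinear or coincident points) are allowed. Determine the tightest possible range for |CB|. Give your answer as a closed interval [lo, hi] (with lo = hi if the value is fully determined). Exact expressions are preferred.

|CB| ∈ [14, 52]  (≈ [14.0000, 52.0000])

|AB| ∈ [5, 19]
|BD| ∈ {33}
|CD| ∈ [5, 19]
|AD| ∈ [14, 52]
|BC| ∈ [14, 52]
|AC| ∈ [0, 71]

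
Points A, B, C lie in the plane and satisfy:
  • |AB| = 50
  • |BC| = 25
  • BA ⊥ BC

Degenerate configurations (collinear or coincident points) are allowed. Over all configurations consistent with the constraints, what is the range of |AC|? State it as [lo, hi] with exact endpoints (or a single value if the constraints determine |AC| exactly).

|AC| = 25·√(5)  (≈ 55.9017)

|AB| ∈ {50}
|BC| ∈ {25}
|AC| ∈ {25·√(5)}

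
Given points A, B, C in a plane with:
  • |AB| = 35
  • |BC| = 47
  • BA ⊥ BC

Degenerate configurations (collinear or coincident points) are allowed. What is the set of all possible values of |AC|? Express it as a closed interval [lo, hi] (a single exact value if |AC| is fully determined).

|AB| ∈ {35}
|BC| ∈ {47}
|AC| ∈ {√(3434)}

|AC| = √(3434)  (≈ 58.6003)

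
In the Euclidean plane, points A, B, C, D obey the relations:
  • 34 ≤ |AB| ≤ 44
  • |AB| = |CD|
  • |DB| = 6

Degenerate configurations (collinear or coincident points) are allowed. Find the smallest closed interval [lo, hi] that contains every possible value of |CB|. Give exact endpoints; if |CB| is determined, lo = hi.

|CB| ∈ [28, 50]  (≈ [28.0000, 50.0000])

|AB| ∈ [34, 44]
|BD| ∈ {6}
|CD| ∈ [34, 44]
|AD| ∈ [28, 50]
|BC| ∈ [28, 50]
|AC| ∈ [0, 94]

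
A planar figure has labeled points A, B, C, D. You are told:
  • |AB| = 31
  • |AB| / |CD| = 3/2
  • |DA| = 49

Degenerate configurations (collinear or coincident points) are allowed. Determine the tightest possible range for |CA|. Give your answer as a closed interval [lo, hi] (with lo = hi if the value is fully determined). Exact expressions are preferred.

|AB| ∈ {31}
|AD| ∈ {49}
|CD| ∈ {62/3}
|BD| ∈ [18, 80]
|AC| ∈ [85/3, 209/3]
|BC| ∈ [0, 302/3]

|CA| ∈ [85/3, 209/3]  (≈ [28.3333, 69.6667])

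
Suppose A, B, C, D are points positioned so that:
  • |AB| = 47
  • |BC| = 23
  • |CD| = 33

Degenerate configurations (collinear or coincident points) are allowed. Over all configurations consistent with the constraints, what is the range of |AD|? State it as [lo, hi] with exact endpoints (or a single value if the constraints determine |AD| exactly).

|AD| ∈ [0, 103]  (≈ [0.0000, 103.0000])

|AB| ∈ {47}
|BC| ∈ {23}
|CD| ∈ {33}
|AC| ∈ [24, 70]
|BD| ∈ [10, 56]
|AD| ∈ [0, 103]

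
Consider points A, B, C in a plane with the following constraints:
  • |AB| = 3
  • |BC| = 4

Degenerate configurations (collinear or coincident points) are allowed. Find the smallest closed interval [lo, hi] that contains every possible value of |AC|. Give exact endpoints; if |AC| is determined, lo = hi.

|AC| ∈ [1, 7]  (≈ [1.0000, 7.0000])

|AB| ∈ {3}
|BC| ∈ {4}
|AC| ∈ [1, 7]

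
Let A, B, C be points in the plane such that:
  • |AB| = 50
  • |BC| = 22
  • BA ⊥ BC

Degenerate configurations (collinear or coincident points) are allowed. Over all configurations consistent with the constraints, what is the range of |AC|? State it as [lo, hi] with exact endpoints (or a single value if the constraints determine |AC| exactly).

|AB| ∈ {50}
|BC| ∈ {22}
|AC| ∈ {2·√(746)}

|AC| = 2·√(746)  (≈ 54.6260)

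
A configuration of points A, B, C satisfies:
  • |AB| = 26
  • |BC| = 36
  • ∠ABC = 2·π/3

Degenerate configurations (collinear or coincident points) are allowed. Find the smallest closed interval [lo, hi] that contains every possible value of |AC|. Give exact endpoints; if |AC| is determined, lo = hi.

|AC| = 2·√(727)  (≈ 53.9259)

|AB| ∈ {26}
|BC| ∈ {36}
|AC| ∈ {2·√(727)}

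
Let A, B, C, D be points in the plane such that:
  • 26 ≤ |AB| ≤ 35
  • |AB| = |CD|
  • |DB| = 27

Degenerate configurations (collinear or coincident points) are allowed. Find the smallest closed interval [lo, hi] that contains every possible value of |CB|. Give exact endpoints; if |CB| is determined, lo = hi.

|AB| ∈ [26, 35]
|BD| ∈ {27}
|CD| ∈ [26, 35]
|AD| ∈ [0, 62]
|BC| ∈ [0, 62]
|AC| ∈ [0, 97]

|CB| ∈ [0, 62]  (≈ [0.0000, 62.0000])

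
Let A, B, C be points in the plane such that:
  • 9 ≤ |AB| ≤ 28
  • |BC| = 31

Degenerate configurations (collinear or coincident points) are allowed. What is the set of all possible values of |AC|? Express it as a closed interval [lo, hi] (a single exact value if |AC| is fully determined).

|AC| ∈ [3, 59]  (≈ [3.0000, 59.0000])

|AB| ∈ [9, 28]
|BC| ∈ {31}
|AC| ∈ [3, 59]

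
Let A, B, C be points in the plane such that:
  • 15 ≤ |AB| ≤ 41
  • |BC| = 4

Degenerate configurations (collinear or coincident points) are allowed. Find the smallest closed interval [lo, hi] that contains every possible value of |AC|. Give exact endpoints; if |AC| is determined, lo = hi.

|AC| ∈ [11, 45]  (≈ [11.0000, 45.0000])

|AB| ∈ [15, 41]
|BC| ∈ {4}
|AC| ∈ [11, 45]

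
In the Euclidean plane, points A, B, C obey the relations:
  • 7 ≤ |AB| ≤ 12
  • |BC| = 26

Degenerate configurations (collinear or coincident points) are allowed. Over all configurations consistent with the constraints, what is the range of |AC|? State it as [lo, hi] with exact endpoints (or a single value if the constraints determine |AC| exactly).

|AB| ∈ [7, 12]
|BC| ∈ {26}
|AC| ∈ [14, 38]

|AC| ∈ [14, 38]  (≈ [14.0000, 38.0000])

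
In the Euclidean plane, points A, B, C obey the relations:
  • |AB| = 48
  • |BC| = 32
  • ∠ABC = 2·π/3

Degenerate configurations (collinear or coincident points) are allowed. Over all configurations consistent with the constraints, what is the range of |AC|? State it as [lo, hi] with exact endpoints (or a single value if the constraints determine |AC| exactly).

|AB| ∈ {48}
|BC| ∈ {32}
|AC| ∈ {16·√(19)}

|AC| = 16·√(19)  (≈ 69.7424)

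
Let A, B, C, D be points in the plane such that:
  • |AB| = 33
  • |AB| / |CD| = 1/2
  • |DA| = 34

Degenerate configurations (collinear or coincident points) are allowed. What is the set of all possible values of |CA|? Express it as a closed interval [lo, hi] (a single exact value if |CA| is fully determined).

|AB| ∈ {33}
|AD| ∈ {34}
|CD| ∈ {66}
|BD| ∈ [1, 67]
|AC| ∈ [32, 100]
|BC| ∈ [0, 133]

|CA| ∈ [32, 100]  (≈ [32.0000, 100.0000])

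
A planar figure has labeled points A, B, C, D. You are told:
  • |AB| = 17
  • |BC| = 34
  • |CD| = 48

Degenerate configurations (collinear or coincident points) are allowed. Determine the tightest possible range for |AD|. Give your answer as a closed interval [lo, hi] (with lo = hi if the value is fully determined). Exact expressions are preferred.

|AB| ∈ {17}
|BC| ∈ {34}
|CD| ∈ {48}
|AC| ∈ [17, 51]
|BD| ∈ [14, 82]
|AD| ∈ [0, 99]

|AD| ∈ [0, 99]  (≈ [0.0000, 99.0000])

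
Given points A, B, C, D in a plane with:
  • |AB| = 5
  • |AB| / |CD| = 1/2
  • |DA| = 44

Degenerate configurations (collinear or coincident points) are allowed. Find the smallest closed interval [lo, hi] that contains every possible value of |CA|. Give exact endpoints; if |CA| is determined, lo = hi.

|AB| ∈ {5}
|AD| ∈ {44}
|CD| ∈ {10}
|BD| ∈ [39, 49]
|AC| ∈ [34, 54]
|BC| ∈ [29, 59]

|CA| ∈ [34, 54]  (≈ [34.0000, 54.0000])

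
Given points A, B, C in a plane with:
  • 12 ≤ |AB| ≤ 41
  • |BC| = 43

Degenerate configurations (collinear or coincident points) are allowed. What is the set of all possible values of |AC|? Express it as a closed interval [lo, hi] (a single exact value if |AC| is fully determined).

|AC| ∈ [2, 84]  (≈ [2.0000, 84.0000])

|AB| ∈ [12, 41]
|BC| ∈ {43}
|AC| ∈ [2, 84]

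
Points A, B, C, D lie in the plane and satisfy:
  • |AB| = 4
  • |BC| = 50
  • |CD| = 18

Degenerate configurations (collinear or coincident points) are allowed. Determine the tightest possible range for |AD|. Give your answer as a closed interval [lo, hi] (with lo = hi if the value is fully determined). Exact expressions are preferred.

|AB| ∈ {4}
|BC| ∈ {50}
|CD| ∈ {18}
|AC| ∈ [46, 54]
|BD| ∈ [32, 68]
|AD| ∈ [28, 72]

|AD| ∈ [28, 72]  (≈ [28.0000, 72.0000])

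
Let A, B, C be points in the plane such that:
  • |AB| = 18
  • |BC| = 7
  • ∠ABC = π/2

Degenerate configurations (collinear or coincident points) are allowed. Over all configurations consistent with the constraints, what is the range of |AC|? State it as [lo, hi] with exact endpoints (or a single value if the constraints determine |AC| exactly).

|AB| ∈ {18}
|BC| ∈ {7}
|AC| ∈ {√(373)}

|AC| = √(373)  (≈ 19.3132)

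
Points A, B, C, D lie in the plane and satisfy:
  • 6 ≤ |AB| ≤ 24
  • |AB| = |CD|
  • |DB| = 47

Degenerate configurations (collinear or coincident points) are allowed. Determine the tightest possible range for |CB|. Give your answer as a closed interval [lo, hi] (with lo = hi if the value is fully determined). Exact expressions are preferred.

|AB| ∈ [6, 24]
|BD| ∈ {47}
|CD| ∈ [6, 24]
|AD| ∈ [23, 71]
|BC| ∈ [23, 71]
|AC| ∈ [0, 95]

|CB| ∈ [23, 71]  (≈ [23.0000, 71.0000])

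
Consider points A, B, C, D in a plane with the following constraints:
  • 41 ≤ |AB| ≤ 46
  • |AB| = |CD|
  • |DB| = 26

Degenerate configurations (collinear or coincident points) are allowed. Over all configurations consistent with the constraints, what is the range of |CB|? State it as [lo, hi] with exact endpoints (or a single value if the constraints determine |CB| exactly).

|CB| ∈ [15, 72]  (≈ [15.0000, 72.0000])

|AB| ∈ [41, 46]
|BD| ∈ {26}
|CD| ∈ [41, 46]
|AD| ∈ [15, 72]
|BC| ∈ [15, 72]
|AC| ∈ [0, 118]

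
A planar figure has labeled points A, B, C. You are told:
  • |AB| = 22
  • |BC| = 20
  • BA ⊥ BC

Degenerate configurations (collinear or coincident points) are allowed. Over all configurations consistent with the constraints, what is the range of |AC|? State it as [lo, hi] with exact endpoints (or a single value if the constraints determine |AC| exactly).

|AB| ∈ {22}
|BC| ∈ {20}
|AC| ∈ {2·√(221)}

|AC| = 2·√(221)  (≈ 29.7321)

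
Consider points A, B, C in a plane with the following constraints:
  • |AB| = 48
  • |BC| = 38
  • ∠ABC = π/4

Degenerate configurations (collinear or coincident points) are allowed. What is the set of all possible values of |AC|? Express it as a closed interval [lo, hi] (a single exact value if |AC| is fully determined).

|AC| = 2·√(937 - 456·√(2))  (≈ 34.1830)

|AB| ∈ {48}
|BC| ∈ {38}
|AC| ∈ {2·√(937 - 456·√(2))}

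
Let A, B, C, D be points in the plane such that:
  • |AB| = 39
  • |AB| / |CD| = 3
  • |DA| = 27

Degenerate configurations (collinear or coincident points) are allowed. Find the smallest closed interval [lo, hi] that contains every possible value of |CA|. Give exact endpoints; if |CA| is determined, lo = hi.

|AB| ∈ {39}
|AD| ∈ {27}
|CD| ∈ {13}
|BD| ∈ [12, 66]
|AC| ∈ [14, 40]
|BC| ∈ [0, 79]

|CA| ∈ [14, 40]  (≈ [14.0000, 40.0000])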